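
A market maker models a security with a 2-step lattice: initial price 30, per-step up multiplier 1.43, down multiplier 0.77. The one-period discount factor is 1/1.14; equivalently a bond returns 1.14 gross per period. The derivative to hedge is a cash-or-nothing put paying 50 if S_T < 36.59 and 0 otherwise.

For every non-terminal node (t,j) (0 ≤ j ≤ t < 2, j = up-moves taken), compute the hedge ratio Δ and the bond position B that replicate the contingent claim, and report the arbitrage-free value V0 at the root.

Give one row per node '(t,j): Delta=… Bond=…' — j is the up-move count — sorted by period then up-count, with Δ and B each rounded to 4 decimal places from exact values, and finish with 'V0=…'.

No-arbitrage ⇒ martingale measure with p* = (R−d)/(u−d) = 0.5606.
Terminal values V(2,·): V(2,0)=50.0000, V(2,1)=50.0000, V(2,2)=0.0000
  t=1,j=0: stock 23.1000 → up 33.0330 (V=50.0000), down 17.7870 (V=50.0000). Price 43.8596; hedge Δ=0.0000, bond B=43.8596.
  t=1,j=1: stock 42.9000 → up 61.3470 (V=0.0000), down 33.0330 (V=50.0000). Price 19.2717; hedge Δ=-1.7659, bond B=95.0292.
  t=0,j=0: stock 30.0000 → up 42.9000 (V=19.2717), down 23.1000 (V=43.8596). Price 26.3820; hedge Δ=-1.2418, bond B=63.6365.
The time-0 hedge costs 26.3820, which is the no-arbitrage price.

(0,0): Delta=-1.2418 Bond=63.6365
(1,0): Delta=0.0000 Bond=43.8596
(1,1): Delta=-1.7659 Bond=95.0292
V0=26.3820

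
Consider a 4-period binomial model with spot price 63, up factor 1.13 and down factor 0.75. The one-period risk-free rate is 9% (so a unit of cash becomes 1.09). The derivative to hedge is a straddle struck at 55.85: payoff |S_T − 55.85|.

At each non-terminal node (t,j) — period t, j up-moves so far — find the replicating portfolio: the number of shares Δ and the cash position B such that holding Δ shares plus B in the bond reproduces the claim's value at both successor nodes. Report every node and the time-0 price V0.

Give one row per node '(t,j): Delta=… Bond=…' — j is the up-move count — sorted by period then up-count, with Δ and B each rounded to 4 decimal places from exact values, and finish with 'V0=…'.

(0,0): Delta=0.7972 Bond=-25.8294
(1,0): Delta=-0.0748 Bond=13.0468
(1,1): Delta=0.8653 Bond=-33.0012
(2,0): Delta=-1.0000 Bond=47.0078
(2,1): Delta=-0.0026 Bond=10.3638
(2,2): Delta=0.9330 Bond=-41.4225
(3,0): Delta=-1.0000 Bond=51.2385
(3,1): Delta=-1.0000 Bond=51.2385
(3,2): Delta=0.0753 Bond=6.5975
(3,3): Delta=1.0000 Bond=-51.2385
V0=24.3927

The replicating-portfolio and risk-neutral prices coincide; use p* = (1.09−0.75)/(1.13−0.75) = 0.8947 for the latter.
Terminal payoffs: V(4,0)=35.9164, V(4,1)=25.8167, V(4,2)=10.5999, V(4,3)=12.3269, V(4,4)=46.8698
(3,0): S=26.5781. Δ = (V_up−V_dn)/(S_up−S_dn) = (25.8167−35.9164)/(30.0333−19.9336) = -1.0000. V = [p*·25.8167 + (1−p*)·35.9164]/1.09 = 24.6604. B = V − Δ·S = 51.2385.
(3,1): S=40.0444. Δ = (V_up−V_dn)/(S_up−S_dn) = (10.5999−25.8167)/(45.2501−30.0333) = -1.0000. V = [p*·10.5999 + (1−p*)·25.8167]/1.09 = 11.1942. B = V − Δ·S = 51.2385.
(3,2): S=60.3335. Δ = (V_up−V_dn)/(S_up−S_dn) = (12.3269−10.5999)/(68.1769−45.2501) = 0.0753. V = [p*·12.3269 + (1−p*)·10.5999]/1.09 = 11.1423. B = V − Δ·S = 6.5975.
(3,3): S=90.9025. Δ = (V_up−V_dn)/(S_up−S_dn) = (46.8698−12.3269)/(102.7198−68.1769) = 1.0000. V = [p*·46.8698 + (1−p*)·12.3269]/1.09 = 39.6640. B = V − Δ·S = -51.2385.
(2,0): S=35.4375. Δ = (V_up−V_dn)/(S_up−S_dn) = (11.1942−24.6604)/(40.0444−26.5781) = -1.0000. V = [p*·11.1942 + (1−p*)·24.6604]/1.09 = 11.5703. B = V − Δ·S = 47.0078.
(2,1): S=53.3925. Δ = (V_up−V_dn)/(S_up−S_dn) = (11.1423−11.1942)/(60.3335−40.0444) = -0.0026. V = [p*·11.1423 + (1−p*)·11.1942]/1.09 = 10.2273. B = V − Δ·S = 10.3638.
(2,2): S=80.4447. Δ = (V_up−V_dn)/(S_up−S_dn) = (39.6640−11.1423)/(90.9025−60.3335) = 0.9330. V = [p*·39.6640 + (1−p*)·11.1423]/1.09 = 33.6346. B = V − Δ·S = -41.4225.
(1,0): S=47.2500. Δ = (V_up−V_dn)/(S_up−S_dn) = (10.2273−11.5703)/(53.3925−35.4375) = -0.0748. V = [p*·10.2273 + (1−p*)·11.5703]/1.09 = 9.5125. B = V − Δ·S = 13.0468.
(1,1): S=71.1900. Δ = (V_up−V_dn)/(S_up−S_dn) = (33.6346−10.2273)/(80.4447−53.3925) = 0.8653. V = [p*·33.6346 + (1−p*)·10.2273]/1.09 = 28.5969. B = V − Δ·S = -33.0012.
(0,0): S=63.0000. Δ = (V_up−V_dn)/(S_up−S_dn) = (28.5969−9.5125)/(71.1900−47.2500) = 0.7972. V = [p*·28.5969 + (1−p*)·9.5125]/1.09 = 24.3927. B = V − Δ·S = -25.8294.
Root portfolio cost Δ·63+B reproduces V0=24.3927.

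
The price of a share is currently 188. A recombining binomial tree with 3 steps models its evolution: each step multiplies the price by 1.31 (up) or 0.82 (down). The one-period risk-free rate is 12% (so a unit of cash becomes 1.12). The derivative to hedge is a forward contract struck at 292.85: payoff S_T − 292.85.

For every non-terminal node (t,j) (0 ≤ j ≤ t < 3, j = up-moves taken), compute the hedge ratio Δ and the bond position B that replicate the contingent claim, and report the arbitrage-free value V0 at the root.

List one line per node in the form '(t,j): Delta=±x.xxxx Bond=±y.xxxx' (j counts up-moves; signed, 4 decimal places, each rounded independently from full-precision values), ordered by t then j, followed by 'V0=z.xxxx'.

Under the risk-neutral measure, an up-move has probability p* = (R−d)/(u−d) = 0.6122 and values discount at R = 1.12.
Terminal payoffs: V(3,0)=-189.1928, V(3,1)=-127.2513, V(3,2)=-28.2960, V(3,3)=129.7911
(2,0): S=126.4112. Δ = (V_up−V_dn)/(S_up−S_dn) = (-127.2513−-189.1928)/(165.5987−103.6572) = 1.0000. V = [p*·-127.2513 + (1−p*)·-189.1928]/1.12 = -135.0620. B = V − Δ·S = -261.4732.
(2,1): S=201.9496. Δ = (V_up−V_dn)/(S_up−S_dn) = (-28.2960−-127.2513)/(264.5540−165.5987) = 1.0000. V = [p*·-28.2960 + (1−p*)·-127.2513]/1.12 = -59.5236. B = V − Δ·S = -261.4732.
(2,2): S=322.6268. Δ = (V_up−V_dn)/(S_up−S_dn) = (129.7911−-28.2960)/(422.6411−264.5540) = 1.0000. V = [p*·129.7911 + (1−p*)·-28.2960]/1.12 = 61.1536. B = V − Δ·S = -261.4732.
(1,0): S=154.1600. Δ = (V_up−V_dn)/(S_up−S_dn) = (-59.5236−-135.0620)/(201.9496−126.4112) = 1.0000. V = [p*·-59.5236 + (1−p*)·-135.0620]/1.12 = -79.2982. B = V − Δ·S = -233.4582.
(1,1): S=246.2800. Δ = (V_up−V_dn)/(S_up−S_dn) = (61.1536−-59.5236)/(322.6268−201.9496) = 1.0000. V = [p*·61.1536 + (1−p*)·-59.5236]/1.12 = 12.8218. B = V − Δ·S = -233.4582.
(0,0): S=188.0000. Δ = (V_up−V_dn)/(S_up−S_dn) = (12.8218−-79.2982)/(246.2800−154.1600) = 1.0000. V = [p*·12.8218 + (1−p*)·-79.2982]/1.12 = -20.4448. B = V − Δ·S = -208.4448.
Root portfolio cost Δ·188+B reproduces V0=-20.4448.

(0,0): Delta=1.0000 Bond=-208.4448
(1,0): Delta=1.0000 Bond=-233.4582
(1,1): Delta=1.0000 Bond=-233.4582
(2,0): Delta=1.0000 Bond=-261.4732
(2,1): Delta=1.0000 Bond=-261.4732
(2,2): Delta=1.0000 Bond=-261.4732
V0=-20.4448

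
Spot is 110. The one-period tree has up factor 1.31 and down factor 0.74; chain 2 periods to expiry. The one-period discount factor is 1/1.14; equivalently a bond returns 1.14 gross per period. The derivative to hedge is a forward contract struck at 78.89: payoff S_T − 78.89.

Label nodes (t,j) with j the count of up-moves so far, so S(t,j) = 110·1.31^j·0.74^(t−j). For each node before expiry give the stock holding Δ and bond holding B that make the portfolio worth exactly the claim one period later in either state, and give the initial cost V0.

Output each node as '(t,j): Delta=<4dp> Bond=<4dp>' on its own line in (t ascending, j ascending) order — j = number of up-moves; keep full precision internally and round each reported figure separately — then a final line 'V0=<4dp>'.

The replicating-portfolio and risk-neutral prices coincide; use p* = (1.14−0.74)/(1.31−0.74) = 0.7018 for the latter.
At expiry t=2: V(2,0)=-18.6540, V(2,1)=27.7440, V(2,2)=109.8810
(1,0): S=81.4000. Δ = (V_up−V_dn)/(S_up−S_dn) = (27.7440−-18.6540)/(106.6340−60.2360) = 1.0000. V = [p*·27.7440 + (1−p*)·-18.6540]/1.14 = 12.1982. B = V − Δ·S = -69.2018.
(1,1): S=144.1000. Δ = (V_up−V_dn)/(S_up−S_dn) = (109.8810−27.7440)/(188.7710−106.6340) = 1.0000. V = [p*·109.8810 + (1−p*)·27.7440]/1.14 = 74.8982. B = V − Δ·S = -69.2018.
(0,0): S=110.0000. Δ = (V_up−V_dn)/(S_up−S_dn) = (74.8982−12.1982)/(144.1000−81.4000) = 1.0000. V = [p*·74.8982 + (1−p*)·12.1982]/1.14 = 49.2967. B = V − Δ·S = -60.7033.
The time-0 hedge costs 49.2967, which is the no-arbitrage price.

(0,0): Delta=1.0000 Bond=-60.7033
(1,0): Delta=1.0000 Bond=-69.2018
(1,1): Delta=1.0000 Bond=-69.2018
V0=49.2967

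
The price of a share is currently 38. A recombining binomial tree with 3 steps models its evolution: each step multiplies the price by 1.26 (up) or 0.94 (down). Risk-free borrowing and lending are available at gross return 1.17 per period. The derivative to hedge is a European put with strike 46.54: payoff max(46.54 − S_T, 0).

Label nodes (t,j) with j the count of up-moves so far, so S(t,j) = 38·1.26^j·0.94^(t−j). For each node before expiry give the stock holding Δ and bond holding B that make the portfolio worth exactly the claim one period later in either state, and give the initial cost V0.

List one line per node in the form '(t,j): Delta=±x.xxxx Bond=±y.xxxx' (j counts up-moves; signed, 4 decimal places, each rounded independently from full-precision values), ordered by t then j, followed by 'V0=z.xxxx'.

(0,0): Delta=-0.1539 Bond=6.5062
(1,0): Delta=-0.4535 Bond=18.3138
(1,1): Delta=-0.0664 Bond=3.4246
(2,0): Delta=-1.0000 Bond=39.7778
(2,1): Delta=-0.2939 Bond=14.2465
(2,2): Delta=0.0000 Bond=0.0000
V0=0.6589

The replicating-portfolio and risk-neutral prices coincide; use p* = (1.17−0.94)/(1.26−0.94) = 0.7187 for the latter.
Terminal payoffs: V(3,0)=14.9778, V(3,1)=4.2332, V(3,2)=0.0000, V(3,3)=0.0000
(2,0): S=33.5768. Δ = (V_up−V_dn)/(S_up−S_dn) = (4.2332−14.9778)/(42.3068−31.5622) = -1.0000. V = [p*·4.2332 + (1−p*)·14.9778]/1.17 = 6.2010. B = V − Δ·S = 39.7778.
(2,1): S=45.0072. Δ = (V_up−V_dn)/(S_up−S_dn) = (0.0000−4.2332)/(56.7091−42.3068) = -0.2939. V = [p*·0.0000 + (1−p*)·4.2332]/1.17 = 1.0176. B = V − Δ·S = 14.2465.
(2,2): S=60.3288. Δ = (V_up−V_dn)/(S_up−S_dn) = (0.0000−0.0000)/(76.0143−56.7091) = 0.0000. V = [p*·0.0000 + (1−p*)·0.0000]/1.17 = 0.0000. B = V − Δ·S = 0.0000.
(1,0): S=35.7200. Δ = (V_up−V_dn)/(S_up−S_dn) = (1.0176−6.2010)/(45.0072−33.5768) = -0.4535. V = [p*·1.0176 + (1−p*)·6.2010]/1.17 = 2.1158. B = V − Δ·S = 18.3138.
(1,1): S=47.8800. Δ = (V_up−V_dn)/(S_up−S_dn) = (0.0000−1.0176)/(60.3288−45.0072) = -0.0664. V = [p*·0.0000 + (1−p*)·1.0176]/1.17 = 0.2446. B = V − Δ·S = 3.4246.
(0,0): S=38.0000. Δ = (V_up−V_dn)/(S_up−S_dn) = (0.2446−2.1158)/(47.8800−35.7200) = -0.1539. V = [p*·0.2446 + (1−p*)·2.1158]/1.17 = 0.6589. B = V − Δ·S = 6.5062.
Self-financing check: at every node Δ·S+B equals the discounted successor values.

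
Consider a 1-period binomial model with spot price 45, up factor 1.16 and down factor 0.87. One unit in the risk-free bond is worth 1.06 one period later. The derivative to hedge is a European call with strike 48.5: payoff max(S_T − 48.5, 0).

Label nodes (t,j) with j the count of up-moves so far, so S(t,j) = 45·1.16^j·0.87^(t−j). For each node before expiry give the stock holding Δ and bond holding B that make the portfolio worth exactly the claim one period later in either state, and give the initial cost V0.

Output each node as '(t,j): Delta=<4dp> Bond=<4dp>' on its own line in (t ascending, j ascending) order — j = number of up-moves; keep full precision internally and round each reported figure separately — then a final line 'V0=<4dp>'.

The replicating-portfolio and risk-neutral prices coincide; use p* = (1.06−0.87)/(1.16−0.87) = 0.6552 for the latter.
At expiry t=1: V(1,0)=0.0000, V(1,1)=3.7000
  t=0,j=0: stock 45.0000 → up 52.2000 (V=3.7000), down 39.1500 (V=0.0000). Price 2.2869; hedge Δ=0.2835, bond B=-10.4717.
The time-0 hedge costs 2.2869, which is the no-arbitrage price.

(0,0): Delta=0.2835 Bond=-10.4717
V0=2.2869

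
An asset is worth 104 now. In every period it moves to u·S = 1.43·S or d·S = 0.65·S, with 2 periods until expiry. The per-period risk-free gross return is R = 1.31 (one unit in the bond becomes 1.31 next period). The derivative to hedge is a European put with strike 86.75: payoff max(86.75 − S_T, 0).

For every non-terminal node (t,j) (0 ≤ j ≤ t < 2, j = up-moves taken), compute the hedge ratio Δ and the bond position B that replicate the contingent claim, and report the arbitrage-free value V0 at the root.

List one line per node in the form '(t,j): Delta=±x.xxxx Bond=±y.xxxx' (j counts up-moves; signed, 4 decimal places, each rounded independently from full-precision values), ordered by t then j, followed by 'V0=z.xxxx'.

(0,0): Delta=-0.0620 Bond=7.0361
(1,0): Delta=-0.8119 Bond=59.9122
(1,1): Delta=0.0000 Bond=0.0000
V0=0.5904

No-arbitrage ⇒ martingale measure with p* = (R−d)/(u−d) = 0.8462.
Payoff layer (t=2): V(2,0)=42.8100, V(2,1)=0.0000, V(2,2)=0.0000
  t=1,j=0: stock 67.6000 → up 96.6680 (V=0.0000), down 43.9400 (V=42.8100). Price 5.0276; hedge Δ=-0.8119, bond B=59.9122.
  t=1,j=1: stock 148.7200 → up 212.6696 (V=0.0000), down 96.6680 (V=0.0000). Price 0.0000; hedge Δ=0.0000, bond B=0.0000.
  t=0,j=0: stock 104.0000 → up 148.7200 (V=0.0000), down 67.6000 (V=5.0276). Price 0.5904; hedge Δ=-0.0620, bond B=7.0361.
Each (Δ,B) replicates both successor values, so the strategy is self-financing and V0 is arbitrage-free.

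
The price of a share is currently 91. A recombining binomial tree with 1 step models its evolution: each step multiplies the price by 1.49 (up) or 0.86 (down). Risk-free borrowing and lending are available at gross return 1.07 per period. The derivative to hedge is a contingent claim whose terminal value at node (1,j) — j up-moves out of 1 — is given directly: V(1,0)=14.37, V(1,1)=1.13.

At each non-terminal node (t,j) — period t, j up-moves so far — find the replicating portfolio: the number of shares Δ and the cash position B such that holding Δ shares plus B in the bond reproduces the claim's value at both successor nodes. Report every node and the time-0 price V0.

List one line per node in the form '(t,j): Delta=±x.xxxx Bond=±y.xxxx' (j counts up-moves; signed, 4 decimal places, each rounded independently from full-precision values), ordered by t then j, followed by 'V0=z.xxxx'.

(0,0): Delta=-0.2309 Bond=30.3212
V0=9.3053

Under the risk-neutral measure, an up-move has probability p* = (R−d)/(u−d) = 0.3333 and values discount at R = 1.07.
Terminal values V(1,·): V(1,0)=14.3700, V(1,1)=1.1300
(0,0): S=91.0000. Δ = (V_up−V_dn)/(S_up−S_dn) = (1.1300−14.3700)/(135.5900−78.2600) = -0.2309. V = [p*·1.1300 + (1−p*)·14.3700]/1.07 = 9.3053. B = V − Δ·S = 30.3212.
Check: Δ(0,0)·S0 + B(0,0) = 9.3053 = V0.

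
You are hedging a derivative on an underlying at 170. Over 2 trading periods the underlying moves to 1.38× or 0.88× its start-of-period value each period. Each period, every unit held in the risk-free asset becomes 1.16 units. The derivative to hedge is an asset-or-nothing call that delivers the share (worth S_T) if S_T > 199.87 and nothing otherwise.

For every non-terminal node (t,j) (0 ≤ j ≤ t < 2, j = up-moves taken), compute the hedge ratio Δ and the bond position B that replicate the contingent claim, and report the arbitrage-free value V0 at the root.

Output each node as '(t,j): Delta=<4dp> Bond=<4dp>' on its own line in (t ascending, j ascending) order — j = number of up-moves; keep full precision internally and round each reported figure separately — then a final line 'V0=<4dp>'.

(0,0): Delta=1.5875 Bond=-118.8119
(1,0): Delta=2.7600 Bond=-313.2314
(1,1): Delta=1.0000 Bond=0.0000
V0=151.0590

Risk-neutral probability p* = (R−d)/(u−d) = (1.16−0.88)/(1.38−0.88) = 0.5600.
Terminal values V(2,·): V(2,0)=0.0000, V(2,1)=206.4480, V(2,2)=323.7480
  t=1,j=0: stock 149.6000 → up 206.4480 (V=206.4480), down 131.6480 (V=0.0000). Price 99.6646; hedge Δ=2.7600, bond B=-313.2314.
  t=1,j=1: stock 234.6000 → up 323.7480 (V=323.7480), down 206.4480 (V=206.4480). Price 234.6000; hedge Δ=1.0000, bond B=0.0000.
  t=0,j=0: stock 170.0000 → up 234.6000 (V=234.6000), down 149.6000 (V=99.6646). Price 151.0590; hedge Δ=1.5875, bond B=-118.8119.
Each (Δ,B) replicates both successor values, so the strategy is self-financing and V0 is arbitrage-free.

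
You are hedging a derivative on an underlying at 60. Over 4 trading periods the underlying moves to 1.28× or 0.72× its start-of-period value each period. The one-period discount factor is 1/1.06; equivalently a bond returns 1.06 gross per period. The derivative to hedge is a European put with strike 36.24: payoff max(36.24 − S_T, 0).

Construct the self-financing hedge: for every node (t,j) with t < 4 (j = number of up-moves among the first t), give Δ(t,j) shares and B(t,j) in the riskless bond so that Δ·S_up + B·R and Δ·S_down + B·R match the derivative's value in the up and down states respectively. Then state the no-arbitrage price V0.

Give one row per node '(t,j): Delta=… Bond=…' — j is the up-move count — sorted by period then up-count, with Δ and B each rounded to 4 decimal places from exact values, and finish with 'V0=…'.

No-arbitrage ⇒ martingale measure with p* = (R−d)/(u−d) = 0.6071.
At expiry t=4: V(4,0)=20.1157, V(4,1)=7.5746, V(4,2)=0.0000, V(4,3)=0.0000, V(4,4)=0.0000
(3,0): S=22.3949. Δ = (V_up−V_dn)/(S_up−S_dn) = (7.5746−20.1157)/(28.6654−16.1243) = -1.0000. V = [p*·7.5746 + (1−p*)·20.1157]/1.06 = 11.7938. B = V − Δ·S = 34.1887.
(3,1): S=39.8131. Δ = (V_up−V_dn)/(S_up−S_dn) = (0.0000−7.5746)/(50.9608−28.6654) = -0.3397. V = [p*·0.0000 + (1−p*)·7.5746]/1.06 = 2.8073. B = V − Δ·S = 16.3333.
(3,2): S=70.7789. Δ = (V_up−V_dn)/(S_up−S_dn) = (0.0000−0.0000)/(90.5970−50.9608) = 0.0000. V = [p*·0.0000 + (1−p*)·0.0000]/1.06 = 0.0000. B = V − Δ·S = 0.0000.
(3,3): S=125.8291. Δ = (V_up−V_dn)/(S_up−S_dn) = (0.0000−0.0000)/(161.0613−90.5970) = 0.0000. V = [p*·0.0000 + (1−p*)·0.0000]/1.06 = 0.0000. B = V − Δ·S = 0.0000.
(2,0): S=31.1040. Δ = (V_up−V_dn)/(S_up−S_dn) = (2.8073−11.7938)/(39.8131−22.3949) = -0.5159. V = [p*·2.8073 + (1−p*)·11.7938]/1.06 = 5.9790. B = V − Δ·S = 22.0263.
(2,1): S=55.2960. Δ = (V_up−V_dn)/(S_up−S_dn) = (0.0000−2.8073)/(70.7789−39.8131) = -0.0907. V = [p*·0.0000 + (1−p*)·2.8073]/1.06 = 1.0404. B = V − Δ·S = 6.0534.
(2,2): S=98.3040. Δ = (V_up−V_dn)/(S_up−S_dn) = (0.0000−0.0000)/(125.8291−70.7789) = 0.0000. V = [p*·0.0000 + (1−p*)·0.0000]/1.06 = 0.0000. B = V − Δ·S = 0.0000.
(1,0): S=43.2000. Δ = (V_up−V_dn)/(S_up−S_dn) = (1.0404−5.9790)/(55.2960−31.1040) = -0.2041. V = [p*·1.0404 + (1−p*)·5.9790]/1.06 = 2.8119. B = V − Δ·S = 11.6307.
(1,1): S=76.8000. Δ = (V_up−V_dn)/(S_up−S_dn) = (0.0000−1.0404)/(98.3040−55.2960) = -0.0242. V = [p*·0.0000 + (1−p*)·1.0404]/1.06 = 0.3856. B = V − Δ·S = 2.2435.
(0,0): S=60.0000. Δ = (V_up−V_dn)/(S_up−S_dn) = (0.3856−2.8119)/(76.8000−43.2000) = -0.0722. V = [p*·0.3856 + (1−p*)·2.8119]/1.06 = 1.2630. B = V − Δ·S = 5.5956.
The time-0 hedge costs 1.2630, which is the no-arbitrage price.

(0,0): Delta=-0.0722 Bond=5.5956
(1,0): Delta=-0.2041 Bond=11.6307
(1,1): Delta=-0.0242 Bond=2.2435
(2,0): Delta=-0.5159 Bond=22.0263
(2,1): Delta=-0.0907 Bond=6.0534
(2,2): Delta=0.0000 Bond=0.0000
(3,0): Delta=-1.0000 Bond=34.1887
(3,1): Delta=-0.3397 Bond=16.3333
(3,2): Delta=0.0000 Bond=0.0000
(3,3): Delta=0.0000 Bond=0.0000
V0=1.2630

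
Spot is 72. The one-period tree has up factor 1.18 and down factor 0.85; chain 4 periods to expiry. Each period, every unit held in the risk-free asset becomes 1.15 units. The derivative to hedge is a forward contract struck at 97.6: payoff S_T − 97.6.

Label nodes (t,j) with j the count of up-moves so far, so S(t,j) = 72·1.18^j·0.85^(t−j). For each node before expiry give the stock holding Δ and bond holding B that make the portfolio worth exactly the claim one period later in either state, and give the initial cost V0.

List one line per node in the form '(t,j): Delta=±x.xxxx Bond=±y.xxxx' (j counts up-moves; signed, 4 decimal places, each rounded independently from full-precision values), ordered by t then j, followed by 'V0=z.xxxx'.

(0,0): Delta=1.0000 Bond=-55.8031
(1,0): Delta=1.0000 Bond=-64.1736
(1,1): Delta=1.0000 Bond=-64.1736
(2,0): Delta=1.0000 Bond=-73.7996
(2,1): Delta=1.0000 Bond=-73.7996
(2,2): Delta=1.0000 Bond=-73.7996
(3,0): Delta=1.0000 Bond=-84.8696
(3,1): Delta=1.0000 Bond=-84.8696
(3,2): Delta=1.0000 Bond=-84.8696
(3,3): Delta=1.0000 Bond=-84.8696
V0=16.1969

Since d<R<u, set p* = (R−d)/(u−d) = 0.9091; price each node as the discounted p*-expectation of its children.
At expiry t=4: V(4,0)=-60.0156, V(4,1)=-45.4239, V(4,2)=-25.1674, V(4,3)=2.9536, V(4,4)=41.9920
  t=3,j=0: stock 44.2170 → up 52.1761 (V=-45.4239), down 37.5844 (V=-60.0156). Price -40.6526; hedge Δ=1.0000, bond B=-84.8696.
  t=3,j=1: stock 61.3836 → up 72.4326 (V=-25.1674), down 52.1761 (V=-45.4239). Price -23.4860; hedge Δ=1.0000, bond B=-84.8696.
  t=3,j=2: stock 85.2149 → up 100.5536 (V=2.9536), down 72.4326 (V=-25.1674). Price 0.3453; hedge Δ=1.0000, bond B=-84.8696.
  t=3,j=3: stock 118.2983 → up 139.5920 (V=41.9920), down 100.5536 (V=2.9536). Price 33.4287; hedge Δ=1.0000, bond B=-84.8696.
  t=2,j=0: stock 52.0200 → up 61.3836 (V=-23.4860), down 44.2170 (V=-40.6526). Price -21.7796; hedge Δ=1.0000, bond B=-73.7996.
  t=2,j=1: stock 72.2160 → up 85.2149 (V=0.3453), down 61.3836 (V=-23.4860). Price -1.5836; hedge Δ=1.0000, bond B=-73.7996.
  t=2,j=2: stock 100.2528 → up 118.2983 (V=33.4287), down 85.2149 (V=0.3453). Price 26.4532; hedge Δ=1.0000, bond B=-73.7996.
  t=1,j=0: stock 61.2000 → up 72.2160 (V=-1.5836), down 52.0200 (V=-21.7796). Price -2.9736; hedge Δ=1.0000, bond B=-64.1736.
  t=1,j=1: stock 84.9600 → up 100.2528 (V=26.4532), down 72.2160 (V=-1.5836). Price 20.7864; hedge Δ=1.0000, bond B=-64.1736.
  t=0,j=0: stock 72.0000 → up 84.9600 (V=20.7864), down 61.2000 (V=-2.9736). Price 16.1969; hedge Δ=1.0000, bond B=-55.8031.
Self-financing check: at every node Δ·S+B equals the discounted successor values.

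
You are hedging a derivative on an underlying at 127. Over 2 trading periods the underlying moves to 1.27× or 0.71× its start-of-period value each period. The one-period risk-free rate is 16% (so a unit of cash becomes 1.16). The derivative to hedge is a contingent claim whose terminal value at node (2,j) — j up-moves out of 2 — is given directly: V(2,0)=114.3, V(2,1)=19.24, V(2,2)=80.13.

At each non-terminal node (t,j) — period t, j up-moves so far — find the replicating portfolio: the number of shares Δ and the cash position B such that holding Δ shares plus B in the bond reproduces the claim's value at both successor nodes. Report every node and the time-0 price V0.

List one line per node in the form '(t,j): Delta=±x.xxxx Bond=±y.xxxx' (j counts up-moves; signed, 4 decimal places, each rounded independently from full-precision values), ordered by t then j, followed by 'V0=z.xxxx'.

(0,0): Delta=0.3668 Bond=-0.3337
(1,0): Delta=-1.8826 Bond=202.4332
(1,1): Delta=0.6741 Bond=-49.9654
V0=46.2442

Since d<R<u, set p* = (R−d)/(u−d) = 0.8036; price each node as the discounted p*-expectation of its children.
Payoff layer (t=2): V(2,0)=114.3000, V(2,1)=19.2400, V(2,2)=80.1300
  t=1,j=0: stock 90.1700 → up 114.5159 (V=19.2400), down 64.0207 (V=114.3000). Price 32.6832; hedge Δ=-1.8826, bond B=202.4332.
  t=1,j=1: stock 161.2900 → up 204.8383 (V=80.1300), down 114.5159 (V=19.2400). Price 58.7668; hedge Δ=0.6741, bond B=-49.9654.
  t=0,j=0: stock 127.0000 → up 161.2900 (V=58.7668), down 90.1700 (V=32.6832). Price 46.2442; hedge Δ=0.3668, bond B=-0.3337.
Each (Δ,B) replicates both successor values, so the strategy is self-financing and V0 is arbitrage-free.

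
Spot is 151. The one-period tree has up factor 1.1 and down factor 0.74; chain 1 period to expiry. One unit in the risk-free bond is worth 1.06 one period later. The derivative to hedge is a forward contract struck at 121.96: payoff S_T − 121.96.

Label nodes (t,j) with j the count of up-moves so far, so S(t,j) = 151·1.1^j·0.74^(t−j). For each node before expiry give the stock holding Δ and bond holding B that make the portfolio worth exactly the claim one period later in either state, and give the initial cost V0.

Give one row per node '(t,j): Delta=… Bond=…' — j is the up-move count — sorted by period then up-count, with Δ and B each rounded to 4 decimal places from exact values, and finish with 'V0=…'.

Under the risk-neutral measure, an up-move has probability p* = (R−d)/(u−d) = 0.8889 and values discount at R = 1.06.
Terminal payoffs: V(1,0)=-10.2200, V(1,1)=44.1400
Node (0,0) S=151.0000: V=(p*·44.1400+(1−p*)·-10.2200)/1.06=35.9434; Δ=(44.1400−-10.2200)/(166.1000−111.7400)=1.0000; B=V−Δ·S=-115.0566
The time-0 hedge costs 35.9434, which is the no-arbitrage price.

(0,0): Delta=1.0000 Bond=-115.0566
V0=35.9434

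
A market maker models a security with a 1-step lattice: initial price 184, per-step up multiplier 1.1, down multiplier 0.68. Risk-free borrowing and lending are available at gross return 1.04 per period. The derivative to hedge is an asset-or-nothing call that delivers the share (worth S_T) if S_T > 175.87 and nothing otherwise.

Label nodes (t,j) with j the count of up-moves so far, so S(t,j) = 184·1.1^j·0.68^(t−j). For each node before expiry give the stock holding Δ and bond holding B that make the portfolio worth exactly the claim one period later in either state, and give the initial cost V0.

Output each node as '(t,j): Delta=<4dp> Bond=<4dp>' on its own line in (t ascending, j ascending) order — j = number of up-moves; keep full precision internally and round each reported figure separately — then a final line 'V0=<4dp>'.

Risk-neutral probability p* = (R−d)/(u−d) = (1.04−0.68)/(1.1−0.68) = 0.8571.
Terminal values V(1,·): V(1,0)=0.0000, V(1,1)=202.4000
  t=0,j=0: stock 184.0000 → up 202.4000 (V=202.4000), down 125.1200 (V=0.0000). Price 166.8132; hedge Δ=2.6190, bond B=-315.0916.
Root portfolio cost Δ·184+B reproduces V0=166.8132.

(0,0): Delta=2.6190 Bond=-315.0916
V0=166.8132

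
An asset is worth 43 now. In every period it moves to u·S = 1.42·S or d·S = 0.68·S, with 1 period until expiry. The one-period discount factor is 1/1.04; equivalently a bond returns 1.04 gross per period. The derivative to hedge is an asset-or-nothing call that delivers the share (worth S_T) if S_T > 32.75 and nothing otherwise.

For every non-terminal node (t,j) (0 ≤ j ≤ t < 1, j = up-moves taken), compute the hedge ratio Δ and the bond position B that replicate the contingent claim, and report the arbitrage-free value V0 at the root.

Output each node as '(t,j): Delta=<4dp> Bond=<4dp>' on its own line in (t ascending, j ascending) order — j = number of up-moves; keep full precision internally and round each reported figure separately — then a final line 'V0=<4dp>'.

(0,0): Delta=1.9189 Bond=-53.9511
V0=28.5624

Under the risk-neutral measure, an up-move has probability p* = (R−d)/(u−d) = 0.4865 and values discount at R = 1.04.
Payoff layer (t=1): V(1,0)=0.0000, V(1,1)=61.0600
(0,0): S=43.0000. Δ = (V_up−V_dn)/(S_up−S_dn) = (61.0600−0.0000)/(61.0600−29.2400) = 1.9189. V = [p*·61.0600 + (1−p*)·0.0000]/1.04 = 28.5624. B = V − Δ·S = -53.9511.
Check: Δ(0,0)·S0 + B(0,0) = 28.5624 = V0.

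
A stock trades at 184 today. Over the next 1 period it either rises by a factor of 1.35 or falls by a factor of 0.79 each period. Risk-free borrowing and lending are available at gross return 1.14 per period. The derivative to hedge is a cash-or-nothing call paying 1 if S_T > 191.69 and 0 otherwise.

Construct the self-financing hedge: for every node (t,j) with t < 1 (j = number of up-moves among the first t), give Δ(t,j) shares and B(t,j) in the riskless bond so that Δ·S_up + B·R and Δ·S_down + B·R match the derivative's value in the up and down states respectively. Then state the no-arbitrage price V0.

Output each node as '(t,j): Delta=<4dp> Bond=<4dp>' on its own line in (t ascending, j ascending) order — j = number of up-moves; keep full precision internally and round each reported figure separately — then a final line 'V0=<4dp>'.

(0,0): Delta=0.0097 Bond=-1.2375
V0=0.5482

Since d<R<u, set p* = (R−d)/(u−d) = 0.6250; price each node as the discounted p*-expectation of its children.
At expiry t=1: V(1,0)=0.0000, V(1,1)=1.0000
  t=0,j=0: stock 184.0000 → up 248.4000 (V=1.0000), down 145.3600 (V=0.0000). Price 0.5482; hedge Δ=0.0097, bond B=-1.2375.
Each (Δ,B) replicates both successor values, so the strategy is self-financing and V0 is arbitrage-free.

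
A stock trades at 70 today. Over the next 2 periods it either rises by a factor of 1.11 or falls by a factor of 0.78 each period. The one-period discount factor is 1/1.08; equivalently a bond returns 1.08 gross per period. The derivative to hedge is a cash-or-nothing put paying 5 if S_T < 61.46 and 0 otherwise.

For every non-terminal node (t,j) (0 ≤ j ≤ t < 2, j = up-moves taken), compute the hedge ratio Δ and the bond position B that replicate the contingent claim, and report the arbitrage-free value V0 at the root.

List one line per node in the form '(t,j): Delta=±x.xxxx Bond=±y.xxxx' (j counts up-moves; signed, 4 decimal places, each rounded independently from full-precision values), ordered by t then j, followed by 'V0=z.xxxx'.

(0,0): Delta=-0.1822 Bond=13.4978
(1,0): Delta=0.0000 Bond=4.6296
(1,1): Delta=-0.1950 Bond=15.5724
V0=0.7440

Since d<R<u, set p* = (R−d)/(u−d) = 0.9091; price each node as the discounted p*-expectation of its children.
At expiry t=2: V(2,0)=5.0000, V(2,1)=5.0000, V(2,2)=0.0000
Node (1,0) S=54.6000: V=(p*·5.0000+(1−p*)·5.0000)/1.08=4.6296; Δ=(5.0000−5.0000)/(60.6060−42.5880)=0.0000; B=V−Δ·S=4.6296
Node (1,1) S=77.7000: V=(p*·0.0000+(1−p*)·5.0000)/1.08=0.4209; Δ=(0.0000−5.0000)/(86.2470−60.6060)=-0.1950; B=V−Δ·S=15.5724
Node (0,0) S=70.0000: V=(p*·0.4209+(1−p*)·4.6296)/1.08=0.7440; Δ=(0.4209−4.6296)/(77.7000−54.6000)=-0.1822; B=V−Δ·S=13.4978
The time-0 hedge costs 0.7440, which is the no-arbitrage price.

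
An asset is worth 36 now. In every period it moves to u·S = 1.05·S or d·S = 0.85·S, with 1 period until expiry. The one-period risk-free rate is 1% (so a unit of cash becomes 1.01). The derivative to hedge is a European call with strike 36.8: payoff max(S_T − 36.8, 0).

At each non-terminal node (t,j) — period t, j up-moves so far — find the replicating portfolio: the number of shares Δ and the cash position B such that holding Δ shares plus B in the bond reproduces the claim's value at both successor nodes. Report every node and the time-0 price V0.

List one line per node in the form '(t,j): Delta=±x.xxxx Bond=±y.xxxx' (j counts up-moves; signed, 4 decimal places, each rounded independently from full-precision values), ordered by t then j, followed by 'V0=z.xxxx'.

(0,0): Delta=0.1389 Bond=-4.2079
V0=0.7921

No-arbitrage ⇒ martingale measure with p* = (R−d)/(u−d) = 0.8000.
At expiry t=1: V(1,0)=0.0000, V(1,1)=1.0000
  t=0,j=0: stock 36.0000 → up 37.8000 (V=1.0000), down 30.6000 (V=0.0000). Price 0.7921; hedge Δ=0.1389, bond B=-4.2079.
Each (Δ,B) replicates both successor values, so the strategy is self-financing and V0 is arbitrage-free.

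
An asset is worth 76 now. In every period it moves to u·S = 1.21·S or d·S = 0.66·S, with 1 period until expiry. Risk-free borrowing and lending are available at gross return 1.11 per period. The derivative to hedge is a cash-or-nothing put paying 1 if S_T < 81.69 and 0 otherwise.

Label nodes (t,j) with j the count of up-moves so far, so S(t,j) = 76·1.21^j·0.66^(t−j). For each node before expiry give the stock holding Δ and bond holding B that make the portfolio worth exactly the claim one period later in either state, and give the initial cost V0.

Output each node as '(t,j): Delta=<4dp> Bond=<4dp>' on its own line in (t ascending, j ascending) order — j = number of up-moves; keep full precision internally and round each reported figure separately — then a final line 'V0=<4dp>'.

The replicating-portfolio and risk-neutral prices coincide; use p* = (1.11−0.66)/(1.21−0.66) = 0.8182 for the latter.
Payoff layer (t=1): V(1,0)=1.0000, V(1,1)=0.0000
(0,0): S=76.0000. Δ = (V_up−V_dn)/(S_up−S_dn) = (0.0000−1.0000)/(91.9600−50.1600) = -0.0239. V = [p*·0.0000 + (1−p*)·1.0000]/1.11 = 0.1638. B = V − Δ·S = 1.9820.
Each (Δ,B) replicates both successor values, so the strategy is self-financing and V0 is arbitrage-free.

(0,0): Delta=-0.0239 Bond=1.9820
V0=0.1638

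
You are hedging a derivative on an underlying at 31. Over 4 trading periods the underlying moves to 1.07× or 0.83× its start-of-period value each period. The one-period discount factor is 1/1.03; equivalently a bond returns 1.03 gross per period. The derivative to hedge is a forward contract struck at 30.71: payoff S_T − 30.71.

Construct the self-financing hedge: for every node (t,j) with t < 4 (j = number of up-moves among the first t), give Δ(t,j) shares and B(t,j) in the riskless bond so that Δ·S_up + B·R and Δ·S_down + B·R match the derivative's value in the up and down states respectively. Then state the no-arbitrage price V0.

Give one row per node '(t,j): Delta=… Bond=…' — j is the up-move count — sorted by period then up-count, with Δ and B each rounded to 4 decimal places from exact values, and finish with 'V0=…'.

(0,0): Delta=1.0000 Bond=-27.2854
(1,0): Delta=1.0000 Bond=-28.1040
(1,1): Delta=1.0000 Bond=-28.1040
(2,0): Delta=1.0000 Bond=-28.9471
(2,1): Delta=1.0000 Bond=-28.9471
(2,2): Delta=1.0000 Bond=-28.9471
(3,0): Delta=1.0000 Bond=-29.8155
(3,1): Delta=1.0000 Bond=-29.8155
(3,2): Delta=1.0000 Bond=-29.8155
(3,3): Delta=1.0000 Bond=-29.8155
V0=3.7146

Since d<R<u, set p* = (R−d)/(u−d) = 0.8333; price each node as the discounted p*-expectation of its children.
Terminal payoffs: V(4,0)=-15.9979, V(4,1)=-11.7438, V(4,2)=-6.2596, V(4,3)=0.8104, V(4,4)=9.9247
  t=3,j=0: stock 17.7254 → up 18.9662 (V=-11.7438), down 14.7121 (V=-15.9979). Price -12.0901; hedge Δ=1.0000, bond B=-29.8155.
  t=3,j=1: stock 22.8508 → up 24.4504 (V=-6.2596), down 18.9662 (V=-11.7438). Price -6.9647; hedge Δ=1.0000, bond B=-29.8155.
  t=3,j=2: stock 29.4583 → up 31.5204 (V=0.8104), down 24.4504 (V=-6.2596). Price -0.3573; hedge Δ=1.0000, bond B=-29.8155.
  t=3,j=3: stock 37.9763 → up 40.6347 (V=9.9247), down 31.5204 (V=0.8104). Price 8.1608; hedge Δ=1.0000, bond B=-29.8155.
  t=2,j=0: stock 21.3559 → up 22.8508 (V=-6.9647), down 17.7254 (V=-12.0901). Price -7.5912; hedge Δ=1.0000, bond B=-28.9471.
  t=2,j=1: stock 27.5311 → up 29.4583 (V=-0.3573), down 22.8508 (V=-6.9647). Price -1.4160; hedge Δ=1.0000, bond B=-28.9471.
  t=2,j=2: stock 35.4919 → up 37.9763 (V=8.1608), down 29.4583 (V=-0.3573). Price 6.5448; hedge Δ=1.0000, bond B=-28.9471.
  t=1,j=0: stock 25.7300 → up 27.5311 (V=-1.4160), down 21.3559 (V=-7.5912). Price -2.3740; hedge Δ=1.0000, bond B=-28.1040.
  t=1,j=1: stock 33.1700 → up 35.4919 (V=6.5448), down 27.5311 (V=-1.4160). Price 5.0660; hedge Δ=1.0000, bond B=-28.1040.
  t=0,j=0: stock 31.0000 → up 33.1700 (V=5.0660), down 25.7300 (V=-2.3740). Price 3.7146; hedge Δ=1.0000, bond B=-27.2854.
Root portfolio cost Δ·31+B reproduces V0=3.7146.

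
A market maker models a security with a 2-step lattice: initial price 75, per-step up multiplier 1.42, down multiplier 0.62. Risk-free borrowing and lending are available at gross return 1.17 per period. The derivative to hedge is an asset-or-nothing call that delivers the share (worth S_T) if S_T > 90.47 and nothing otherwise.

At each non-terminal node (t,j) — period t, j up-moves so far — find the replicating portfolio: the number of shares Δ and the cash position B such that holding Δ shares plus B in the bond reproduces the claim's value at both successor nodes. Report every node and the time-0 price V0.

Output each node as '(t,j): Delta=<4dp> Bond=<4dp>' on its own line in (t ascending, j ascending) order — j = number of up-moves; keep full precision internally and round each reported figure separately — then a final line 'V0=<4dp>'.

(0,0): Delta=1.4811 Bond=-58.8628
(1,0): Delta=0.0000 Bond=0.0000
(1,1): Delta=1.7750 Bond=-100.1737
V0=52.2170

Since d<R<u, set p* = (R−d)/(u−d) = 0.6875; price each node as the discounted p*-expectation of its children.
Terminal payoffs: V(2,0)=0.0000, V(2,1)=0.0000, V(2,2)=151.2300
(1,0): S=46.5000. Δ = (V_up−V_dn)/(S_up−S_dn) = (0.0000−0.0000)/(66.0300−28.8300) = 0.0000. V = [p*·0.0000 + (1−p*)·0.0000]/1.17 = 0.0000. B = V − Δ·S = 0.0000.
(1,1): S=106.5000. Δ = (V_up−V_dn)/(S_up−S_dn) = (151.2300−0.0000)/(151.2300−66.0300) = 1.7750. V = [p*·151.2300 + (1−p*)·0.0000]/1.17 = 88.8638. B = V − Δ·S = -100.1737.
(0,0): S=75.0000. Δ = (V_up−V_dn)/(S_up−S_dn) = (88.8638−0.0000)/(106.5000−46.5000) = 1.4811. V = [p*·88.8638 + (1−p*)·0.0000]/1.17 = 52.2170. B = V − Δ·S = -58.8628.
Self-financing check: at every node Δ·S+B equals the discounted successor values.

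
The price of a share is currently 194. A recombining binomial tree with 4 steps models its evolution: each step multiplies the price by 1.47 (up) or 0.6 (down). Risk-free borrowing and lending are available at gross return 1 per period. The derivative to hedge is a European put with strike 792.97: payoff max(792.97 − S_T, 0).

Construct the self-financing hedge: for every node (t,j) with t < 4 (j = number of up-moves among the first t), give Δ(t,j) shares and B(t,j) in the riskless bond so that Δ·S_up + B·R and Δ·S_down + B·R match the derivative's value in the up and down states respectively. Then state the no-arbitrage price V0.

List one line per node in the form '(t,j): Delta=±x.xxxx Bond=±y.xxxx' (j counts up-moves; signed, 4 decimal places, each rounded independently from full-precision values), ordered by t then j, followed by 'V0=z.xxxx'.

Under the risk-neutral measure, an up-move has probability p* = (R−d)/(u−d) = 0.4598 and values discount at R = 1.
Terminal payoffs: V(4,0)=767.8276, V(4,1)=731.3711, V(4,2)=642.0527, V(4,3)=423.2227, V(4,4)=0.0000
  t=3,j=0: stock 41.9040 → up 61.5989 (V=731.3711), down 25.1424 (V=767.8276). Price 751.0660; hedge Δ=-1.0000, bond B=792.9700.
  t=3,j=1: stock 102.6648 → up 150.9173 (V=642.0527), down 61.5989 (V=731.3711). Price 690.3052; hedge Δ=-1.0000, bond B=792.9700.
  t=3,j=2: stock 251.5288 → up 369.7473 (V=423.2227), down 150.9173 (V=642.0527). Price 541.4412; hedge Δ=-1.0000, bond B=792.9700.
  t=3,j=3: stock 616.2455 → up 905.8808 (V=0.0000), down 369.7473 (V=423.2227). Price 228.6376; hedge Δ=-0.7894, bond B=715.1005.
  t=2,j=0: stock 69.8400 → up 102.6648 (V=690.3052), down 41.9040 (V=751.0660). Price 723.1300; hedge Δ=-1.0000, bond B=792.9700.
  t=2,j=1: stock 171.1080 → up 251.5288 (V=541.4412), down 102.6648 (V=690.3052). Price 621.8620; hedge Δ=-1.0000, bond B=792.9700.
  t=2,j=2: stock 419.2146 → up 616.2455 (V=228.6376), down 251.5288 (V=541.4412). Price 397.6235; hedge Δ=-0.8577, bond B=757.1679.
  t=1,j=0: stock 116.4000 → up 171.1080 (V=621.8620), down 69.8400 (V=723.1300). Price 676.5700; hedge Δ=-1.0000, bond B=792.9700.
  t=1,j=1: stock 285.1800 → up 419.2146 (V=397.6235), down 171.1080 (V=621.8620). Price 518.7638; hedge Δ=-0.9038, bond B=776.5093.
  t=0,j=0: stock 194.0000 → up 285.1800 (V=518.7638), down 116.4000 (V=676.5700). Price 604.0154; hedge Δ=-0.9350, bond B=785.4018.
Root portfolio cost Δ·194+B reproduces V0=604.0154.

(0,0): Delta=-0.9350 Bond=785.4018
(1,0): Delta=-1.0000 Bond=792.9700
(1,1): Delta=-0.9038 Bond=776.5093
(2,0): Delta=-1.0000 Bond=792.9700
(2,1): Delta=-1.0000 Bond=792.9700
(2,2): Delta=-0.8577 Bond=757.1679
(3,0): Delta=-1.0000 Bond=792.9700
(3,1): Delta=-1.0000 Bond=792.9700
(3,2): Delta=-1.0000 Bond=792.9700
(3,3): Delta=-0.7894 Bond=715.1005
V0=604.0154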